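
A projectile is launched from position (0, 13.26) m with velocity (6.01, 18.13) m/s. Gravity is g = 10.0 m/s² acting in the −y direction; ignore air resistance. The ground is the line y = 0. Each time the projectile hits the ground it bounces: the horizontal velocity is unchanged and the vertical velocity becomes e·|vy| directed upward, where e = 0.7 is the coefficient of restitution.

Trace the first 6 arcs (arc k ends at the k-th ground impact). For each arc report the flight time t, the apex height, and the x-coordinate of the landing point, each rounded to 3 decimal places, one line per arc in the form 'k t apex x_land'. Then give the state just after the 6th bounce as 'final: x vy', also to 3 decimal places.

Arc 1: start y=13.260, vy=18.130 → t=4.250, apex=29.695, x_land=25.543, impact vy=-24.370
  bounce: vy ← 0.7·24.370 = 17.059
Arc 2: start y=0.000, vy=17.059 → t=3.412, apex=14.550, x_land=46.047, impact vy=-17.059
  bounce: vy ← 0.7·17.059 = 11.941
Arc 3: start y=0.000, vy=11.941 → t=2.388, apex=7.130, x_land=60.401, impact vy=-11.941
  bounce: vy ← 0.7·11.941 = 8.359
Arc 4: start y=0.000, vy=8.359 → t=1.672, apex=3.494, x_land=70.448, impact vy=-8.359
  bounce: vy ← 0.7·8.359 = 5.851
Arc 5: start y=0.000, vy=5.851 → t=1.170, apex=1.712, x_land=77.481, impact vy=-5.851
  bounce: vy ← 0.7·5.851 = 4.096
Arc 6: start y=0.000, vy=4.096 → t=0.819, apex=0.839, x_land=82.405, impact vy=-4.096
  bounce: vy ← 0.7·4.096 = 2.867

1 4.250 29.695 25.543
2 3.412 14.550 46.047
3 2.388 7.130 60.401
4 1.672 3.494 70.448
5 1.170 1.712 77.481
6 0.819 0.839 82.405
final: 82.405 2.867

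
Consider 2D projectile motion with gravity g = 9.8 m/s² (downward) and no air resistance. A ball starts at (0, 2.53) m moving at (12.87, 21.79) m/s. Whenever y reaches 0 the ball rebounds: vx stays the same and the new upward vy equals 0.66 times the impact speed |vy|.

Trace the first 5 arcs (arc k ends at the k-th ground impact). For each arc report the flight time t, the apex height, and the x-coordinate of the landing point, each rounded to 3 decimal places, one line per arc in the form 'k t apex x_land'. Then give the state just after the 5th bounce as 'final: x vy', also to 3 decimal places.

Arc 1: start y=2.530, vy=21.790 → t=4.560, apex=26.755, x_land=58.689, impact vy=-22.900
  bounce: vy ← 0.66·22.900 = 15.114
Arc 2: start y=0.000, vy=15.114 → t=3.084, apex=11.654, x_land=98.386, impact vy=-15.114
  bounce: vy ← 0.66·15.114 = 9.975
Arc 3: start y=0.000, vy=9.975 → t=2.036, apex=5.077, x_land=124.586, impact vy=-9.975
  bounce: vy ← 0.66·9.975 = 6.584
Arc 4: start y=0.000, vy=6.584 → t=1.344, apex=2.211, x_land=141.878, impact vy=-6.584
  bounce: vy ← 0.66·6.584 = 4.345
Arc 5: start y=0.000, vy=4.345 → t=0.887, apex=0.963, x_land=153.290, impact vy=-4.345
  bounce: vy ← 0.66·4.345 = 2.868

1 4.560 26.755 58.689
2 3.084 11.654 98.386
3 2.036 5.077 124.586
4 1.344 2.211 141.878
5 0.887 0.963 153.290
final: 153.290 2.868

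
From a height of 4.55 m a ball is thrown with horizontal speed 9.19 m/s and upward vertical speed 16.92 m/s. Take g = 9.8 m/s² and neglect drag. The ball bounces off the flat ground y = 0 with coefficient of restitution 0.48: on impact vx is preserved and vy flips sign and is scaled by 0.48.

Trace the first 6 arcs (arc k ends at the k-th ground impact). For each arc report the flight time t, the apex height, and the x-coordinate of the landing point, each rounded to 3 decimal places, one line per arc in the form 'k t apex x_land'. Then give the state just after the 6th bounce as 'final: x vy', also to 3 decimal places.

Arc 1: start y=4.550, vy=16.920 → t=3.704, apex=19.156, x_land=34.038, impact vy=-19.377
  bounce: vy ← 0.48·19.377 = 9.301
Arc 2: start y=0.000, vy=9.301 → t=1.898, apex=4.414, x_land=51.482, impact vy=-9.301
  bounce: vy ← 0.48·9.301 = 4.464
Arc 3: start y=0.000, vy=4.464 → t=0.911, apex=1.017, x_land=59.855, impact vy=-4.464
  bounce: vy ← 0.48·4.464 = 2.143
Arc 4: start y=0.000, vy=2.143 → t=0.437, apex=0.234, x_land=63.874, impact vy=-2.143
  bounce: vy ← 0.48·2.143 = 1.029
Arc 5: start y=0.000, vy=1.029 → t=0.210, apex=0.054, x_land=65.803, impact vy=-1.029
  bounce: vy ← 0.48·1.029 = 0.494
Arc 6: start y=0.000, vy=0.494 → t=0.101, apex=0.012, x_land=66.729, impact vy=-0.494
  bounce: vy ← 0.48·0.494 = 0.237

1 3.704 19.156 34.038
2 1.898 4.414 51.482
3 0.911 1.017 59.855
4 0.437 0.234 63.874
5 0.210 0.054 65.803
6 0.101 0.012 66.729
final: 66.729 0.237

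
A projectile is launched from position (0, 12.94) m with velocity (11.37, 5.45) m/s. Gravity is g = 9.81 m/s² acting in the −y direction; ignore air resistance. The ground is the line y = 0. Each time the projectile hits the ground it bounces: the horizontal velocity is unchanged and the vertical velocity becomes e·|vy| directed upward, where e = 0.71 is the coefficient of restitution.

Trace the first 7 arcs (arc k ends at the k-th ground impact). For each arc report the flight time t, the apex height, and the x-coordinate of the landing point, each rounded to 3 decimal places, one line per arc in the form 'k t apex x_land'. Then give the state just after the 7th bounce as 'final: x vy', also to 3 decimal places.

Arc 1: start y=12.940, vy=5.450 → t=2.272, apex=14.454, x_land=25.835, impact vy=-16.840
  bounce: vy ← 0.71·16.840 = 11.956
Arc 2: start y=0.000, vy=11.956 → t=2.438, apex=7.286, x_land=53.550, impact vy=-11.956
  bounce: vy ← 0.71·11.956 = 8.489
Arc 3: start y=0.000, vy=8.489 → t=1.731, apex=3.673, x_land=73.228, impact vy=-8.489
  bounce: vy ← 0.71·8.489 = 6.027
Arc 4: start y=0.000, vy=6.027 → t=1.229, apex=1.852, x_land=87.199, impact vy=-6.027
  bounce: vy ← 0.71·6.027 = 4.279
Arc 5: start y=0.000, vy=4.279 → t=0.872, apex=0.933, x_land=97.119, impact vy=-4.279
  bounce: vy ← 0.71·4.279 = 3.038
Arc 6: start y=0.000, vy=3.038 → t=0.619, apex=0.471, x_land=104.162, impact vy=-3.038
  bounce: vy ← 0.71·3.038 = 2.157
Arc 7: start y=0.000, vy=2.157 → t=0.440, apex=0.237, x_land=109.162, impact vy=-2.157
  bounce: vy ← 0.71·2.157 = 1.532

1 2.272 14.454 25.835
2 2.438 7.286 53.550
3 1.731 3.673 73.228
4 1.229 1.852 87.199
5 0.872 0.933 97.119
6 0.619 0.471 104.162
7 0.440 0.237 109.162
final: 109.162 1.532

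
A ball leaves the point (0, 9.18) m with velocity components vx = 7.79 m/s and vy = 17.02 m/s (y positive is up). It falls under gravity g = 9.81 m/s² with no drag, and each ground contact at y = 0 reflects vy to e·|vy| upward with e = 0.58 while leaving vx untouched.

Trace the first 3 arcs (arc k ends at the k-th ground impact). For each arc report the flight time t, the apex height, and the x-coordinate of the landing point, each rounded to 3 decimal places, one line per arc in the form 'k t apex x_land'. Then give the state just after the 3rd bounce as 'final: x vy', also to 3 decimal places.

Arc 1: start y=9.180, vy=17.020 → t=3.944, apex=23.945, x_land=30.727, impact vy=-21.675
  bounce: vy ← 0.58·21.675 = 12.571
Arc 2: start y=0.000, vy=12.571 → t=2.563, apex=8.055, x_land=50.692, impact vy=-12.571
  bounce: vy ← 0.58·12.571 = 7.291
Arc 3: start y=0.000, vy=7.291 → t=1.487, apex=2.710, x_land=62.272, impact vy=-7.291
  bounce: vy ← 0.58·7.291 = 4.229

1 3.944 23.945 30.727
2 2.563 8.055 50.692
3 1.487 2.710 62.272
final: 62.272 4.229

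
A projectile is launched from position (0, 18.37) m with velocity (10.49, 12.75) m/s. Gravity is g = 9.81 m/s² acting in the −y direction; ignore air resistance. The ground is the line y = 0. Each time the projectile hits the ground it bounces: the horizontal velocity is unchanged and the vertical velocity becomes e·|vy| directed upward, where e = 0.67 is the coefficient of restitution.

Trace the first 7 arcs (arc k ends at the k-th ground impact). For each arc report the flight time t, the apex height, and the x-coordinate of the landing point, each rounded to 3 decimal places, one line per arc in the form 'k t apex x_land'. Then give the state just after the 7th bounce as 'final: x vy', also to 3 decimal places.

1 3.631 26.656 38.088
2 3.124 11.966 70.856
3 2.093 5.371 92.811
4 1.402 2.411 107.521
5 0.940 1.082 117.376
6 0.629 0.486 123.979
7 0.422 0.218 128.403
final: 128.403 1.386

Arc 1: start y=18.370, vy=12.750 → t=3.631, apex=26.656, x_land=38.088, impact vy=-22.869
  bounce: vy ← 0.67·22.869 = 15.322
Arc 2: start y=0.000, vy=15.322 → t=3.124, apex=11.966, x_land=70.856, impact vy=-15.322
  bounce: vy ← 0.67·15.322 = 10.266
Arc 3: start y=0.000, vy=10.266 → t=2.093, apex=5.371, x_land=92.811, impact vy=-10.266
  bounce: vy ← 0.67·10.266 = 6.878
Arc 4: start y=0.000, vy=6.878 → t=1.402, apex=2.411, x_land=107.521, impact vy=-6.878
  bounce: vy ← 0.67·6.878 = 4.608
Arc 5: start y=0.000, vy=4.608 → t=0.940, apex=1.082, x_land=117.376, impact vy=-4.608
  bounce: vy ← 0.67·4.608 = 3.088
Arc 6: start y=0.000, vy=3.088 → t=0.629, apex=0.486, x_land=123.979, impact vy=-3.088
  bounce: vy ← 0.67·3.088 = 2.069
Arc 7: start y=0.000, vy=2.069 → t=0.422, apex=0.218, x_land=128.403, impact vy=-2.069
  bounce: vy ← 0.67·2.069 = 1.386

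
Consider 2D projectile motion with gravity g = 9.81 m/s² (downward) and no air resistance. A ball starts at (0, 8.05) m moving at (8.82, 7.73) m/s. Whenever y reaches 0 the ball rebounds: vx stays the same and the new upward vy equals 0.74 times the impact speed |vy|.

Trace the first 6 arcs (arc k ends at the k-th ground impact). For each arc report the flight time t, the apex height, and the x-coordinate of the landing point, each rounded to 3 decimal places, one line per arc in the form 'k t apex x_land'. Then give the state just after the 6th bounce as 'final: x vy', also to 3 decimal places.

Arc 1: start y=8.050, vy=7.730 → t=2.292, apex=11.096, x_land=20.215, impact vy=-14.754
  bounce: vy ← 0.74·14.754 = 10.918
Arc 2: start y=0.000, vy=10.918 → t=2.226, apex=6.076, x_land=39.848, impact vy=-10.918
  bounce: vy ← 0.74·10.918 = 8.080
Arc 3: start y=0.000, vy=8.080 → t=1.647, apex=3.327, x_land=54.377, impact vy=-8.080
  bounce: vy ← 0.74·8.080 = 5.979
Arc 4: start y=0.000, vy=5.979 → t=1.219, apex=1.822, x_land=65.128, impact vy=-5.979
  bounce: vy ← 0.74·5.979 = 4.424
Arc 5: start y=0.000, vy=4.424 → t=0.902, apex=0.998, x_land=73.083, impact vy=-4.424
  bounce: vy ← 0.74·4.424 = 3.274
Arc 6: start y=0.000, vy=3.274 → t=0.667, apex=0.546, x_land=78.971, impact vy=-3.274
  bounce: vy ← 0.74·3.274 = 2.423

1 2.292 11.096 20.215
2 2.226 6.076 39.848
3 1.647 3.327 54.377
4 1.219 1.822 65.128
5 0.902 0.998 73.083
6 0.667 0.546 78.971
final: 78.971 2.423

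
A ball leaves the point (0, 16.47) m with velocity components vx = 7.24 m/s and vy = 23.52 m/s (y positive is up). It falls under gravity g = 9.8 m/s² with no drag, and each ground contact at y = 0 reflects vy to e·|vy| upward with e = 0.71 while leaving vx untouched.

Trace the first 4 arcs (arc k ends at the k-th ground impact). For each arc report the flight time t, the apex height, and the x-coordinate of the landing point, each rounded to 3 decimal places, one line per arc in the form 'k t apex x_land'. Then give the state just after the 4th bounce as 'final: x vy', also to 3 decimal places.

Arc 1: start y=16.470, vy=23.520 → t=5.420, apex=44.694, x_land=39.242, impact vy=-29.597
  bounce: vy ← 0.71·29.597 = 21.014
Arc 2: start y=0.000, vy=21.014 → t=4.289, apex=22.530, x_land=70.291, impact vy=-21.014
  bounce: vy ← 0.71·21.014 = 14.920
Arc 3: start y=0.000, vy=14.920 → t=3.045, apex=11.357, x_land=92.336, impact vy=-14.920
  bounce: vy ← 0.71·14.920 = 10.593
Arc 4: start y=0.000, vy=10.593 → t=2.162, apex=5.725, x_land=107.988, impact vy=-10.593
  bounce: vy ← 0.71·10.593 = 7.521

1 5.420 44.694 39.242
2 4.289 22.530 70.291
3 3.045 11.357 92.336
4 2.162 5.725 107.988
final: 107.988 7.521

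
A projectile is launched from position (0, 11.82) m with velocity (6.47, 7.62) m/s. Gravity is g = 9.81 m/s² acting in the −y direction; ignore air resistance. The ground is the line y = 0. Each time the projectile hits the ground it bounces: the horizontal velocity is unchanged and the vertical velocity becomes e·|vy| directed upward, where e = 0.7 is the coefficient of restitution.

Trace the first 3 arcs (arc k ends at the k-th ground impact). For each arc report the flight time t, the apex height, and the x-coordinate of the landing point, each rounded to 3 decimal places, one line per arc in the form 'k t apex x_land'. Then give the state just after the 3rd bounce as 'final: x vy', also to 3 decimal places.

Arc 1: start y=11.820, vy=7.620 → t=2.513, apex=14.779, x_land=16.257, impact vy=-17.029
  bounce: vy ← 0.7·17.029 = 11.920
Arc 2: start y=0.000, vy=11.920 → t=2.430, apex=7.242, x_land=31.980, impact vy=-11.920
  bounce: vy ← 0.7·11.920 = 8.344
Arc 3: start y=0.000, vy=8.344 → t=1.701, apex=3.549, x_land=42.986, impact vy=-8.344
  bounce: vy ← 0.7·8.344 = 5.841

1 2.513 14.779 16.257
2 2.430 7.242 31.980
3 1.701 3.549 42.986
final: 42.986 5.841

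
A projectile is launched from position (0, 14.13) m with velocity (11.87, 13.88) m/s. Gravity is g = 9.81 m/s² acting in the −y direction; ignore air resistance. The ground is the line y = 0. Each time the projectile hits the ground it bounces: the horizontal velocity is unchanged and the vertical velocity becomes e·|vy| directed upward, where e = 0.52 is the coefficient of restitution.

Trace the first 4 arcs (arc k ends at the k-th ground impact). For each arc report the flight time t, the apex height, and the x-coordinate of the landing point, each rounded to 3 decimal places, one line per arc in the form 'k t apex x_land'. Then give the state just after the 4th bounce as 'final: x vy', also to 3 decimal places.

Arc 1: start y=14.130, vy=13.880 → t=3.625, apex=23.949, x_land=43.023, impact vy=-21.677
  bounce: vy ← 0.52·21.677 = 11.272
Arc 2: start y=0.000, vy=11.272 → t=2.298, apex=6.476, x_land=70.301, impact vy=-11.272
  bounce: vy ← 0.52·11.272 = 5.861
Arc 3: start y=0.000, vy=5.861 → t=1.195, apex=1.751, x_land=84.486, impact vy=-5.861
  bounce: vy ← 0.52·5.861 = 3.048
Arc 4: start y=0.000, vy=3.048 → t=0.621, apex=0.473, x_land=91.862, impact vy=-3.048
  bounce: vy ← 0.52·3.048 = 1.585

1 3.625 23.949 43.023
2 2.298 6.476 70.301
3 1.195 1.751 84.486
4 0.621 0.473 91.862
final: 91.862 1.585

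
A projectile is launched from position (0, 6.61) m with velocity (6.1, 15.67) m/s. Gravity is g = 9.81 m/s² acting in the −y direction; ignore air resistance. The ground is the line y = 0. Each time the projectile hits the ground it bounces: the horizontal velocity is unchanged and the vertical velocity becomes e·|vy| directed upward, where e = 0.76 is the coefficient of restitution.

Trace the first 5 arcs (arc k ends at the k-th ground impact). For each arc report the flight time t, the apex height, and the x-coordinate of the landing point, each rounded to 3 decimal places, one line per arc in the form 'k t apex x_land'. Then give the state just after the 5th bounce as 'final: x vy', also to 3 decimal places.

1 3.572 19.125 21.789
2 3.001 11.047 40.098
3 2.281 6.381 54.012
4 1.734 3.685 64.587
5 1.318 2.129 72.624
final: 72.624 4.912

Arc 1: start y=6.610, vy=15.670 → t=3.572, apex=19.125, x_land=21.789, impact vy=-19.371
  bounce: vy ← 0.76·19.371 = 14.722
Arc 2: start y=0.000, vy=14.722 → t=3.001, apex=11.047, x_land=40.098, impact vy=-14.722
  bounce: vy ← 0.76·14.722 = 11.189
Arc 3: start y=0.000, vy=11.189 → t=2.281, apex=6.381, x_land=54.012, impact vy=-11.189
  bounce: vy ← 0.76·11.189 = 8.503
Arc 4: start y=0.000, vy=8.503 → t=1.734, apex=3.685, x_land=64.587, impact vy=-8.503
  bounce: vy ← 0.76·8.503 = 6.463
Arc 5: start y=0.000, vy=6.463 → t=1.318, apex=2.129, x_land=72.624, impact vy=-6.463
  bounce: vy ← 0.76·6.463 = 4.912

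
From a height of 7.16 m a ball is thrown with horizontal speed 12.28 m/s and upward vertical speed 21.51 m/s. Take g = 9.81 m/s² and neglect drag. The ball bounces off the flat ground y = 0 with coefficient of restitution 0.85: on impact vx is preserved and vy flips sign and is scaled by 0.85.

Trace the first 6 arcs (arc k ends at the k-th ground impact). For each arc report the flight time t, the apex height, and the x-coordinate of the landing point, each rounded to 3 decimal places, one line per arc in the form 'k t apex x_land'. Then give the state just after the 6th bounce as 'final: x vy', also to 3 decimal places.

Arc 1: start y=7.160, vy=21.510 → t=4.696, apex=30.742, x_land=57.669, impact vy=-24.559
  bounce: vy ← 0.85·24.559 = 20.875
Arc 2: start y=0.000, vy=20.875 → t=4.256, apex=22.211, x_land=109.932, impact vy=-20.875
  bounce: vy ← 0.85·20.875 = 17.744
Arc 3: start y=0.000, vy=17.744 → t=3.618, apex=16.048, x_land=154.355, impact vy=-17.744
  bounce: vy ← 0.85·17.744 = 15.082
Arc 4: start y=0.000, vy=15.082 → t=3.075, apex=11.594, x_land=192.115, impact vy=-15.082
  bounce: vy ← 0.85·15.082 = 12.820
Arc 5: start y=0.000, vy=12.820 → t=2.614, apex=8.377, x_land=224.211, impact vy=-12.820
  bounce: vy ← 0.85·12.820 = 10.897
Arc 6: start y=0.000, vy=10.897 → t=2.222, apex=6.052, x_land=251.493, impact vy=-10.897
  bounce: vy ← 0.85·10.897 = 9.263

1 4.696 30.742 57.669
2 4.256 22.211 109.932
3 3.618 16.048 154.355
4 3.075 11.594 192.115
5 2.614 8.377 224.211
6 2.222 6.052 251.493
final: 251.493 9.263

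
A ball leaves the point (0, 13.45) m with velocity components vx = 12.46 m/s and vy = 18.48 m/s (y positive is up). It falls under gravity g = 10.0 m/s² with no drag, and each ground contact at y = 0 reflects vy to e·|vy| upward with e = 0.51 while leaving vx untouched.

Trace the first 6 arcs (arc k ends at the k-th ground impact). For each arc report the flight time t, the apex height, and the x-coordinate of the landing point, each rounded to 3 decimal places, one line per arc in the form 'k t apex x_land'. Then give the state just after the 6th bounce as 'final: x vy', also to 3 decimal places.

Arc 1: start y=13.450, vy=18.480 → t=4.319, apex=30.526, x_land=53.813, impact vy=-24.709
  bounce: vy ← 0.51·24.709 = 12.601
Arc 2: start y=0.000, vy=12.601 → t=2.520, apex=7.940, x_land=85.215, impact vy=-12.601
  bounce: vy ← 0.51·12.601 = 6.427
Arc 3: start y=0.000, vy=6.427 → t=1.285, apex=2.065, x_land=101.231, impact vy=-6.427
  bounce: vy ← 0.51·6.427 = 3.278
Arc 4: start y=0.000, vy=3.278 → t=0.656, apex=0.537, x_land=109.399, impact vy=-3.278
  bounce: vy ← 0.51·3.278 = 1.672
Arc 5: start y=0.000, vy=1.672 → t=0.334, apex=0.140, x_land=113.564, impact vy=-1.672
  bounce: vy ← 0.51·1.672 = 0.853
Arc 6: start y=0.000, vy=0.853 → t=0.171, apex=0.036, x_land=115.689, impact vy=-0.853
  bounce: vy ← 0.51·0.853 = 0.435

1 4.319 30.526 53.813
2 2.520 7.940 85.215
3 1.285 2.065 101.231
4 0.656 0.537 109.399
5 0.334 0.140 113.564
6 0.171 0.036 115.689
final: 115.689 0.435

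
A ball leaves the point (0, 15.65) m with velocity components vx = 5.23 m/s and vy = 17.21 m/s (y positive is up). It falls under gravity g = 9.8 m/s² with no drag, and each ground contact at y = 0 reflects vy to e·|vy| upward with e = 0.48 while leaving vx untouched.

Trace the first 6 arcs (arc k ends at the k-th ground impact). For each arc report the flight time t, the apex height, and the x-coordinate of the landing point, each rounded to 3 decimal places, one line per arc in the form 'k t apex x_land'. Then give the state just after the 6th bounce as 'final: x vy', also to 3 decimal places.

1 4.262 30.761 22.289
2 2.405 7.087 34.869
3 1.155 1.633 40.907
4 0.554 0.376 43.805
5 0.266 0.087 45.197
6 0.128 0.020 45.864
final: 45.864 0.300

Arc 1: start y=15.650, vy=17.210 → t=4.262, apex=30.761, x_land=22.289, impact vy=-24.555
  bounce: vy ← 0.48·24.555 = 11.786
Arc 2: start y=0.000, vy=11.786 → t=2.405, apex=7.087, x_land=34.869, impact vy=-11.786
  bounce: vy ← 0.48·11.786 = 5.657
Arc 3: start y=0.000, vy=5.657 → t=1.155, apex=1.633, x_land=40.907, impact vy=-5.657
  bounce: vy ← 0.48·5.657 = 2.716
Arc 4: start y=0.000, vy=2.716 → t=0.554, apex=0.376, x_land=43.805, impact vy=-2.716
  bounce: vy ← 0.48·2.716 = 1.303
Arc 5: start y=0.000, vy=1.303 → t=0.266, apex=0.087, x_land=45.197, impact vy=-1.303
  bounce: vy ← 0.48·1.303 = 0.626
Arc 6: start y=0.000, vy=0.626 → t=0.128, apex=0.020, x_land=45.864, impact vy=-0.626
  bounce: vy ← 0.48·0.626 = 0.300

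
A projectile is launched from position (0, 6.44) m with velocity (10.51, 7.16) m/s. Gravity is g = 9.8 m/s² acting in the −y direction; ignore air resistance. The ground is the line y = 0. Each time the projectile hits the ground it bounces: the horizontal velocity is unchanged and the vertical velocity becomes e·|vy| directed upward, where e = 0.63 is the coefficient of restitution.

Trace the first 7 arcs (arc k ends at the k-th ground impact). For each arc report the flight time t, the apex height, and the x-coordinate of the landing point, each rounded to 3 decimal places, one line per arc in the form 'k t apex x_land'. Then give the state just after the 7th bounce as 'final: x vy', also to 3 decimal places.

1 2.090 9.056 21.966
2 1.713 3.594 39.969
3 1.079 1.427 51.311
4 0.680 0.566 58.456
5 0.428 0.225 62.957
6 0.270 0.089 65.793
7 0.170 0.035 67.580
final: 67.580 0.525

Arc 1: start y=6.440, vy=7.160 → t=2.090, apex=9.056, x_land=21.966, impact vy=-13.323
  bounce: vy ← 0.63·13.323 = 8.393
Arc 2: start y=0.000, vy=8.393 → t=1.713, apex=3.594, x_land=39.969, impact vy=-8.393
  bounce: vy ← 0.63·8.393 = 5.288
Arc 3: start y=0.000, vy=5.288 → t=1.079, apex=1.427, x_land=51.311, impact vy=-5.288
  bounce: vy ← 0.63·5.288 = 3.331
Arc 4: start y=0.000, vy=3.331 → t=0.680, apex=0.566, x_land=58.456, impact vy=-3.331
  bounce: vy ← 0.63·3.331 = 2.099
Arc 5: start y=0.000, vy=2.099 → t=0.428, apex=0.225, x_land=62.957, impact vy=-2.099
  bounce: vy ← 0.63·2.099 = 1.322
Arc 6: start y=0.000, vy=1.322 → t=0.270, apex=0.089, x_land=65.793, impact vy=-1.322
  bounce: vy ← 0.63·1.322 = 0.833
Arc 7: start y=0.000, vy=0.833 → t=0.170, apex=0.035, x_land=67.580, impact vy=-0.833
  bounce: vy ← 0.63·0.833 = 0.525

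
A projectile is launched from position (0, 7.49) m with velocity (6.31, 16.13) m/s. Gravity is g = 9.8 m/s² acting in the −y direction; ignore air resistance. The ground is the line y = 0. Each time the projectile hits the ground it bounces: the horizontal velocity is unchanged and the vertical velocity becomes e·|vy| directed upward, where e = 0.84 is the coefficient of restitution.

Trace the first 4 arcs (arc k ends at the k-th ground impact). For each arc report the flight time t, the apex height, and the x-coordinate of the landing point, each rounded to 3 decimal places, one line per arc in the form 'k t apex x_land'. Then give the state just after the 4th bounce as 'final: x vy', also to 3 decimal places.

Arc 1: start y=7.490, vy=16.130 → t=3.704, apex=20.764, x_land=23.375, impact vy=-20.174
  bounce: vy ← 0.84·20.174 = 16.946
Arc 2: start y=0.000, vy=16.946 → t=3.458, apex=14.651, x_land=45.197, impact vy=-16.946
  bounce: vy ← 0.84·16.946 = 14.235
Arc 3: start y=0.000, vy=14.235 → t=2.905, apex=10.338, x_land=63.528, impact vy=-14.235
  bounce: vy ← 0.84·14.235 = 11.957
Arc 4: start y=0.000, vy=11.957 → t=2.440, apex=7.294, x_land=78.926, impact vy=-11.957
  bounce: vy ← 0.84·11.957 = 10.044

1 3.704 20.764 23.375
2 3.458 14.651 45.197
3 2.905 10.338 63.528
4 2.440 7.294 78.926
final: 78.926 10.044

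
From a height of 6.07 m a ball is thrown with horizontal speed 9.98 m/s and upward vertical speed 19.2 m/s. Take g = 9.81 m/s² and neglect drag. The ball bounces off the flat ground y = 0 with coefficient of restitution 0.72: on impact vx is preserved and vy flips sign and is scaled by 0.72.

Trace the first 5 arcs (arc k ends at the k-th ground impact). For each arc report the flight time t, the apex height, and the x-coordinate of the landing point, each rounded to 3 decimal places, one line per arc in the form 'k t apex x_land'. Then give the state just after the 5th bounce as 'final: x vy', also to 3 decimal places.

1 4.208 24.859 42.000
2 3.242 12.887 74.353
3 2.334 6.681 97.647
4 1.681 3.463 114.419
5 1.210 1.795 126.495
final: 126.495 4.273

Arc 1: start y=6.070, vy=19.200 → t=4.208, apex=24.859, x_land=42.000, impact vy=-22.085
  bounce: vy ← 0.72·22.085 = 15.901
Arc 2: start y=0.000, vy=15.901 → t=3.242, apex=12.887, x_land=74.353, impact vy=-15.901
  bounce: vy ← 0.72·15.901 = 11.449
Arc 3: start y=0.000, vy=11.449 → t=2.334, apex=6.681, x_land=97.647, impact vy=-11.449
  bounce: vy ← 0.72·11.449 = 8.243
Arc 4: start y=0.000, vy=8.243 → t=1.681, apex=3.463, x_land=114.419, impact vy=-8.243
  bounce: vy ← 0.72·8.243 = 5.935
Arc 5: start y=0.000, vy=5.935 → t=1.210, apex=1.795, x_land=126.495, impact vy=-5.935
  bounce: vy ← 0.72·5.935 = 4.273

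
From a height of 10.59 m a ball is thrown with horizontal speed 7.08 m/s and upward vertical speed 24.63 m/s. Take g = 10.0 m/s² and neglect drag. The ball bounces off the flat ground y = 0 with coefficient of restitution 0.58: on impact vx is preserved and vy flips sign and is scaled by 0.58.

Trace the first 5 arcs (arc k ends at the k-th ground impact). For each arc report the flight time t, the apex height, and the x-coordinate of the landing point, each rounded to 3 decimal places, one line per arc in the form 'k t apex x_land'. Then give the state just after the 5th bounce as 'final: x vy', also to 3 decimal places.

1 5.324 40.922 37.693
2 3.319 13.766 61.188
3 1.925 4.631 74.816
4 1.116 1.558 82.719
5 0.647 0.524 87.304
final: 87.304 1.878

Arc 1: start y=10.590, vy=24.630 → t=5.324, apex=40.922, x_land=37.693, impact vy=-28.608
  bounce: vy ← 0.58·28.608 = 16.593
Arc 2: start y=0.000, vy=16.593 → t=3.319, apex=13.766, x_land=61.188, impact vy=-16.593
  bounce: vy ← 0.58·16.593 = 9.624
Arc 3: start y=0.000, vy=9.624 → t=1.925, apex=4.631, x_land=74.816, impact vy=-9.624
  bounce: vy ← 0.58·9.624 = 5.582
Arc 4: start y=0.000, vy=5.582 → t=1.116, apex=1.558, x_land=82.719, impact vy=-5.582
  bounce: vy ← 0.58·5.582 = 3.237
Arc 5: start y=0.000, vy=3.237 → t=0.647, apex=0.524, x_land=87.304, impact vy=-3.237
  bounce: vy ← 0.58·3.237 = 1.878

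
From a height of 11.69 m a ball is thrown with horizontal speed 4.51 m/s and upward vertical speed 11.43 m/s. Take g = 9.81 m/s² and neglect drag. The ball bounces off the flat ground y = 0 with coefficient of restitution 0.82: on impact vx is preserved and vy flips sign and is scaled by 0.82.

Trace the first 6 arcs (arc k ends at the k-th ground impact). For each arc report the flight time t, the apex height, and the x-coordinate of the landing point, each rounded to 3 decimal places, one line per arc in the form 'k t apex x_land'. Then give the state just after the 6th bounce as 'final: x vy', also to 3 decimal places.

1 3.099 18.349 13.978
2 3.172 12.338 28.283
3 2.601 8.296 40.014
4 2.133 5.578 49.633
5 1.749 3.751 57.520
6 1.434 2.522 63.988
final: 63.988 5.768

Arc 1: start y=11.690, vy=11.430 → t=3.099, apex=18.349, x_land=13.978, impact vy=-18.974
  bounce: vy ← 0.82·18.974 = 15.558
Arc 2: start y=0.000, vy=15.558 → t=3.172, apex=12.338, x_land=28.283, impact vy=-15.558
  bounce: vy ← 0.82·15.558 = 12.758
Arc 3: start y=0.000, vy=12.758 → t=2.601, apex=8.296, x_land=40.014, impact vy=-12.758
  bounce: vy ← 0.82·12.758 = 10.462
Arc 4: start y=0.000, vy=10.462 → t=2.133, apex=5.578, x_land=49.633, impact vy=-10.462
  bounce: vy ← 0.82·10.462 = 8.578
Arc 5: start y=0.000, vy=8.578 → t=1.749, apex=3.751, x_land=57.520, impact vy=-8.578
  bounce: vy ← 0.82·8.578 = 7.034
Arc 6: start y=0.000, vy=7.034 → t=1.434, apex=2.522, x_land=63.988, impact vy=-7.034
  bounce: vy ← 0.82·7.034 = 5.768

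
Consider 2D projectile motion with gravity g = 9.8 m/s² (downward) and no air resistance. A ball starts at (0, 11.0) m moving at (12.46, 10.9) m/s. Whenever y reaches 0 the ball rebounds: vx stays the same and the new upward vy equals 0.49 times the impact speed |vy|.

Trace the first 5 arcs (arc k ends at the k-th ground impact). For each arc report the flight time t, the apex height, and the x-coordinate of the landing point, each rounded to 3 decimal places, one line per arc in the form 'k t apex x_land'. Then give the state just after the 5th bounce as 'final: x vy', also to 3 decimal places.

Arc 1: start y=11.000, vy=10.900 → t=2.978, apex=17.062, x_land=37.109, impact vy=-18.287
  bounce: vy ← 0.49·18.287 = 8.961
Arc 2: start y=0.000, vy=8.961 → t=1.829, apex=4.097, x_land=59.894, impact vy=-8.961
  bounce: vy ← 0.49·8.961 = 4.391
Arc 3: start y=0.000, vy=4.391 → t=0.896, apex=0.984, x_land=71.059, impact vy=-4.391
  bounce: vy ← 0.49·4.391 = 2.151
Arc 4: start y=0.000, vy=2.151 → t=0.439, apex=0.236, x_land=76.530, impact vy=-2.151
  bounce: vy ← 0.49·2.151 = 1.054
Arc 5: start y=0.000, vy=1.054 → t=0.215, apex=0.057, x_land=79.211, impact vy=-1.054
  bounce: vy ← 0.49·1.054 = 0.517

1 2.978 17.062 37.109
2 1.829 4.097 59.894
3 0.896 0.984 71.059
4 0.439 0.236 76.530
5 0.215 0.057 79.211
final: 79.211 0.517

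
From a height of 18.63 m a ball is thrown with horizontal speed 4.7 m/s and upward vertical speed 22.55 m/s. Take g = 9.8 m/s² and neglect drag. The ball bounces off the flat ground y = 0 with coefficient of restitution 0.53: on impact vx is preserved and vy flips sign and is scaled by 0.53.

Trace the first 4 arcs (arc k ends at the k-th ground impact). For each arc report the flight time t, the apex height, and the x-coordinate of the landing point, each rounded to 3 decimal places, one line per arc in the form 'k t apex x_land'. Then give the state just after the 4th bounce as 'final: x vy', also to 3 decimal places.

Arc 1: start y=18.630, vy=22.550 → t=5.317, apex=44.574, x_land=24.990, impact vy=-29.558
  bounce: vy ← 0.53·29.558 = 15.666
Arc 2: start y=0.000, vy=15.666 → t=3.197, apex=12.521, x_land=40.016, impact vy=-15.666
  bounce: vy ← 0.53·15.666 = 8.303
Arc 3: start y=0.000, vy=8.303 → t=1.694, apex=3.517, x_land=47.980, impact vy=-8.303
  bounce: vy ← 0.53·8.303 = 4.400
Arc 4: start y=0.000, vy=4.400 → t=0.898, apex=0.988, x_land=52.201, impact vy=-4.400
  bounce: vy ← 0.53·4.400 = 2.332

1 5.317 44.574 24.990
2 3.197 12.521 40.016
3 1.694 3.517 47.980
4 0.898 0.988 52.201
final: 52.201 2.332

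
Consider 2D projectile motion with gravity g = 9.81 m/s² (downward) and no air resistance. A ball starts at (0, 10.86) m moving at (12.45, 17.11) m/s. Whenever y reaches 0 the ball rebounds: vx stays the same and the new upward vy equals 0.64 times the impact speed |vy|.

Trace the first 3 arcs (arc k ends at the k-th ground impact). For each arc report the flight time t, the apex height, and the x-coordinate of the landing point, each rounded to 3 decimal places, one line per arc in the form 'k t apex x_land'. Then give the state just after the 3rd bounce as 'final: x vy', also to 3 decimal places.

Arc 1: start y=10.860, vy=17.110 → t=4.037, apex=25.781, x_land=50.258, impact vy=-22.491
  bounce: vy ← 0.64·22.491 = 14.394
Arc 2: start y=0.000, vy=14.394 → t=2.935, apex=10.560, x_land=86.793, impact vy=-14.394
  bounce: vy ← 0.64·14.394 = 9.212
Arc 3: start y=0.000, vy=9.212 → t=1.878, apex=4.325, x_land=110.175, impact vy=-9.212
  bounce: vy ← 0.64·9.212 = 5.896

1 4.037 25.781 50.258
2 2.935 10.560 86.793
3 1.878 4.325 110.175
final: 110.175 5.896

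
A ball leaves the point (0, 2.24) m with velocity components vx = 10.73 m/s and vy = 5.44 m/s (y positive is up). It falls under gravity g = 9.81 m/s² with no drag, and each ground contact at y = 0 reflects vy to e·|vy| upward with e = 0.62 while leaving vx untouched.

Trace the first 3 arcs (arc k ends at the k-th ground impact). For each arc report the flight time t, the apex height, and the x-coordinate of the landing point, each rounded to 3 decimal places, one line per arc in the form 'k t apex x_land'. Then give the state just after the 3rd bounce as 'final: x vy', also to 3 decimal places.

1 1.429 3.748 15.330
2 1.084 1.441 26.961
3 0.672 0.554 34.173
final: 34.173 2.044

Arc 1: start y=2.240, vy=5.440 → t=1.429, apex=3.748, x_land=15.330, impact vy=-8.576
  bounce: vy ← 0.62·8.576 = 5.317
Arc 2: start y=0.000, vy=5.317 → t=1.084, apex=1.441, x_land=26.961, impact vy=-5.317
  bounce: vy ← 0.62·5.317 = 3.296
Arc 3: start y=0.000, vy=3.296 → t=0.672, apex=0.554, x_land=34.173, impact vy=-3.296
  bounce: vy ← 0.62·3.296 = 2.044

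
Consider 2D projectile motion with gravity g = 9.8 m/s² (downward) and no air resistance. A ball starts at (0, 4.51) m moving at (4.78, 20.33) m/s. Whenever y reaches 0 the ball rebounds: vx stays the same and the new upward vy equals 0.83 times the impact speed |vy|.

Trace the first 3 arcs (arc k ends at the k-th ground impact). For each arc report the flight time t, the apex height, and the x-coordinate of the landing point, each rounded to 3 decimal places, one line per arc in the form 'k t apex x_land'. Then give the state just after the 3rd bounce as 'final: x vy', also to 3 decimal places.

1 4.360 25.597 20.841
2 3.794 17.634 38.977
3 3.149 12.148 54.029
final: 54.029 12.807

Arc 1: start y=4.510, vy=20.330 → t=4.360, apex=25.597, x_land=20.841, impact vy=-22.399
  bounce: vy ← 0.83·22.399 = 18.591
Arc 2: start y=0.000, vy=18.591 → t=3.794, apex=17.634, x_land=38.977, impact vy=-18.591
  bounce: vy ← 0.83·18.591 = 15.431
Arc 3: start y=0.000, vy=15.431 → t=3.149, apex=12.148, x_land=54.029, impact vy=-15.431
  bounce: vy ← 0.83·15.431 = 12.807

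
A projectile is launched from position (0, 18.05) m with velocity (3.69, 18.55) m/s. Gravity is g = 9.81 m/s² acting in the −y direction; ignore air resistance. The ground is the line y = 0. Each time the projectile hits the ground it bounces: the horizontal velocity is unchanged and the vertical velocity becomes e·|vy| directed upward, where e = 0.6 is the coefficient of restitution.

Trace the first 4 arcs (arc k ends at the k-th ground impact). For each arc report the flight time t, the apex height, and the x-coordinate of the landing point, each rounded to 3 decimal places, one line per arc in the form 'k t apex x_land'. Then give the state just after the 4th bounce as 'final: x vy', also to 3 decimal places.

Arc 1: start y=18.050, vy=18.550 → t=4.585, apex=35.588, x_land=16.917, impact vy=-26.424
  bounce: vy ← 0.6·26.424 = 15.855
Arc 2: start y=0.000, vy=15.855 → t=3.232, apex=12.812, x_land=28.844, impact vy=-15.855
  bounce: vy ← 0.6·15.855 = 9.513
Arc 3: start y=0.000, vy=9.513 → t=1.939, apex=4.612, x_land=36.001, impact vy=-9.513
  bounce: vy ← 0.6·9.513 = 5.708
Arc 4: start y=0.000, vy=5.708 → t=1.164, apex=1.660, x_land=40.294, impact vy=-5.708
  bounce: vy ← 0.6·5.708 = 3.425

1 4.585 35.588 16.917
2 3.232 12.812 28.844
3 1.939 4.612 36.001
4 1.164 1.660 40.294
final: 40.294 3.425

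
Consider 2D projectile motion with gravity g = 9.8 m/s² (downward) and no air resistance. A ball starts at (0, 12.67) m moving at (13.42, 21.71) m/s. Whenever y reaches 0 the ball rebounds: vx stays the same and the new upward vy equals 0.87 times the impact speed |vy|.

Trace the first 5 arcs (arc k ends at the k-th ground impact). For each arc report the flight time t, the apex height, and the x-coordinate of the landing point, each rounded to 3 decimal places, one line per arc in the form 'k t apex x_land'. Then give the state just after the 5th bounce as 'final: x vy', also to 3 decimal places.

Arc 1: start y=12.670, vy=21.710 → t=4.953, apex=36.717, x_land=66.465, impact vy=-26.826
  bounce: vy ← 0.87·26.826 = 23.339
Arc 2: start y=0.000, vy=23.339 → t=4.763, apex=27.791, x_land=130.385, impact vy=-23.339
  bounce: vy ← 0.87·23.339 = 20.305
Arc 3: start y=0.000, vy=20.305 → t=4.144, apex=21.035, x_land=185.996, impact vy=-20.305
  bounce: vy ← 0.87·20.305 = 17.665
Arc 4: start y=0.000, vy=17.665 → t=3.605, apex=15.922, x_land=234.377, impact vy=-17.665
  bounce: vy ← 0.87·17.665 = 15.369
Arc 5: start y=0.000, vy=15.369 → t=3.136, apex=12.051, x_land=276.469, impact vy=-15.369
  bounce: vy ← 0.87·15.369 = 13.371

1 4.953 36.717 66.465
2 4.763 27.791 130.385
3 4.144 21.035 185.996
4 3.605 15.922 234.377
5 3.136 12.051 276.469
final: 276.469 13.371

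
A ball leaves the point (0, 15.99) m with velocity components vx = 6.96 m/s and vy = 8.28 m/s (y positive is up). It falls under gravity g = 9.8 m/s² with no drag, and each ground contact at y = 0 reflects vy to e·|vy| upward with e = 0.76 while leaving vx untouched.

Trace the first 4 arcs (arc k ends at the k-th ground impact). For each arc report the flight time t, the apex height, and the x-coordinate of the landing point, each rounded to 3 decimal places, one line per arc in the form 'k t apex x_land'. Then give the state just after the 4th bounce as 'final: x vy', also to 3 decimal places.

1 2.839 19.488 19.761
2 3.031 11.256 40.858
3 2.304 6.502 56.893
4 1.751 3.755 69.079
final: 69.079 6.520

Arc 1: start y=15.990, vy=8.280 → t=2.839, apex=19.488, x_land=19.761, impact vy=-19.544
  bounce: vy ← 0.76·19.544 = 14.853
Arc 2: start y=0.000, vy=14.853 → t=3.031, apex=11.256, x_land=40.858, impact vy=-14.853
  bounce: vy ← 0.76·14.853 = 11.289
Arc 3: start y=0.000, vy=11.289 → t=2.304, apex=6.502, x_land=56.893, impact vy=-11.289
  bounce: vy ← 0.76·11.289 = 8.579
Arc 4: start y=0.000, vy=8.579 → t=1.751, apex=3.755, x_land=69.079, impact vy=-8.579
  bounce: vy ← 0.76·8.579 = 6.520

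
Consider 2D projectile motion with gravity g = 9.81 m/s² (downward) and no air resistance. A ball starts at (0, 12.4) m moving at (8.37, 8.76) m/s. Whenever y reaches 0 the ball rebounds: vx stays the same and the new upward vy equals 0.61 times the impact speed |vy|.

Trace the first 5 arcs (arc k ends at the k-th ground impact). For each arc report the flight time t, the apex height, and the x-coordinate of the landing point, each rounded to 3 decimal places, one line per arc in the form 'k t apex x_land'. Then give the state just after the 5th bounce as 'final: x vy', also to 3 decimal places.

Arc 1: start y=12.400, vy=8.760 → t=2.717, apex=16.311, x_land=22.737, impact vy=-17.889
  bounce: vy ← 0.61·17.889 = 10.912
Arc 2: start y=0.000, vy=10.912 → t=2.225, apex=6.069, x_land=41.359, impact vy=-10.912
  bounce: vy ← 0.61·10.912 = 6.657
Arc 3: start y=0.000, vy=6.657 → t=1.357, apex=2.258, x_land=52.718, impact vy=-6.657
  bounce: vy ← 0.61·6.657 = 4.061
Arc 4: start y=0.000, vy=4.061 → t=0.828, apex=0.840, x_land=59.647, impact vy=-4.061
  bounce: vy ← 0.61·4.061 = 2.477
Arc 5: start y=0.000, vy=2.477 → t=0.505, apex=0.313, x_land=63.873, impact vy=-2.477
  bounce: vy ← 0.61·2.477 = 1.511

1 2.717 16.311 22.737
2 2.225 6.069 41.359
3 1.357 2.258 52.718
4 0.828 0.840 59.647
5 0.505 0.313 63.873
final: 63.873 1.511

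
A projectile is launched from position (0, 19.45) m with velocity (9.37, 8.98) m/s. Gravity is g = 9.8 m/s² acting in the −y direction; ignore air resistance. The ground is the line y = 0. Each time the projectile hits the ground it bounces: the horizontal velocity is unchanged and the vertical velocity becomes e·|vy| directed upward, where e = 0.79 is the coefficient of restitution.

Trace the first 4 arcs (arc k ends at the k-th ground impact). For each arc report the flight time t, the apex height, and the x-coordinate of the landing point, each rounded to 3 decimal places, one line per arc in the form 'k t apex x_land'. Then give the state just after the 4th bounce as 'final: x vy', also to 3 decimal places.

Arc 1: start y=19.450, vy=8.980 → t=3.109, apex=23.564, x_land=29.134, impact vy=-21.491
  bounce: vy ← 0.79·21.491 = 16.978
Arc 2: start y=0.000, vy=16.978 → t=3.465, apex=14.706, x_land=61.600, impact vy=-16.978
  bounce: vy ← 0.79·16.978 = 13.412
Arc 3: start y=0.000, vy=13.412 → t=2.737, apex=9.178, x_land=87.248, impact vy=-13.412
  bounce: vy ← 0.79·13.412 = 10.596
Arc 4: start y=0.000, vy=10.596 → t=2.162, apex=5.728, x_land=107.510, impact vy=-10.596
  bounce: vy ← 0.79·10.596 = 8.371

1 3.109 23.564 29.134
2 3.465 14.706 61.600
3 2.737 9.178 87.248
4 2.162 5.728 107.510
final: 107.510 8.371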